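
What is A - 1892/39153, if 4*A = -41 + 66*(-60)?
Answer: -156658721/156612 ≈ -1000.3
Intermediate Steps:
A = -4001/4 (A = (-41 + 66*(-60))/4 = (-41 - 3960)/4 = (¼)*(-4001) = -4001/4 ≈ -1000.3)
A - 1892/39153 = -4001/4 - 1892/39153 = -156658721/156612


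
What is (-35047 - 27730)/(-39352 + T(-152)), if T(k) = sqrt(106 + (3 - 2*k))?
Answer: 2470400504/1548579491 + 62777*sqrt(413)/1548579491 ≈ 1.5961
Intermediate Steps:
T(k) = sqrt(109 - 2*k)
(-35047 - 27730)/(-39352 + T(-152)) = (-35047 - 27730)/(-39352 + sqrt(109 - 2*(-152))) = -62777/(-39352 + sqrt(109 + 304)) = -62777/(-39352 + sqrt(413))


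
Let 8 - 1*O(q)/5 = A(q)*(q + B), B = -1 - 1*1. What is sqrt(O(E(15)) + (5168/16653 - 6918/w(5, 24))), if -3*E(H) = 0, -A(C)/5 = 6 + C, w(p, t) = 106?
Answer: I*sqrt(253138583328267)/882609 ≈ 18.026*I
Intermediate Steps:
B = -2 (B = -1 - 1 = -2)
A(C) = -30 - 5*C (A(C) = -5*(6 + C) = -30 - 5*C)
E(H) = 0 (E(H) = -1/3*0 = 0)
O(q) = 40 - 5*(-30 - 5*q)*(-2 + q) (O(q) = 40 - 5*(-30 - 5*q)*(q - 2) = 40 - 5*(-30 - 5*q)*(-2 + q))
sqrt(O(E(15)) + (5168/16653 - 6918/w(5, 24))) = sqrt((-260 + 25*0**2 + 100*0) + (5168/16653 - 6918/106)) = sqrt((-260 + 25*0 + 0) + (5168*(1/16653) - 6918*1/106)) = sqrt((-260 + 0 + 0) + (5168/16653 - 3459/53)) = sqrt(-260 - 57328823/882609) = sqrt(-286807163/882609) = I*sqrt(253138583328267)/882609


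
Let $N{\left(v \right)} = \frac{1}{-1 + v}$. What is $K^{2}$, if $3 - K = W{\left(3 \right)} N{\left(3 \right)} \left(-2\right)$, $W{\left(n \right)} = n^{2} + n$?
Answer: $225$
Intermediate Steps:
$W{\left(n \right)} = n + n^{2}$
$K = 15$ ($K = 3 - \frac{3 \left(1 + 3\right)}{-1 + 3} \left(-2\right) = 3 - \frac{3 \cdot 4}{2} \left(-2\right) = 3 - 12 \cdot \frac{1}{2} \left(-2\right) = 3 - 6 \left(-2\right) = 3 - -12 = 3 + 12 = 15$)
$K^{2} = 15^{2} = 225$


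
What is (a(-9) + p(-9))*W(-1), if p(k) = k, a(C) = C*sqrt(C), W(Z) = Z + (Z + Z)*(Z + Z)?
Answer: -27 - 81*I ≈ -27.0 - 81.0*I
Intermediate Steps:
W(Z) = Z + 4*Z**2 (W(Z) = Z + (2*Z)*(2*Z) = Z + 4*Z**2)
a(C) = C**(3/2)
(a(-9) + p(-9))*W(-1) = ((-9)**(3/2) - 9)*(-(1 + 4*(-1))) = (-27*I - 9)*(-(1 - 4)) = (-9 - 27*I)*(-1*(-3)) = (-9 - 27*I)*3 = -27 - 81*I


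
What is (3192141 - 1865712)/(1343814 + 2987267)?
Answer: 1326429/4331081 ≈ 0.30626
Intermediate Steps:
(3192141 - 1865712)/(1343814 + 2987267) = 1326429/4331081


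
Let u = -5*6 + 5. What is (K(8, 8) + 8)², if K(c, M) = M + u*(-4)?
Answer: 13456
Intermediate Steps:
u = -25 (u = -30 + 5 = -25)
K(c, M) = 100 + M (K(c, M) = M - 25*(-4) = M + 100 = 100 + M)
(K(8, 8) + 8)² = ((100 + 8) + 8)² = (108 + 8)² = 116² = 13456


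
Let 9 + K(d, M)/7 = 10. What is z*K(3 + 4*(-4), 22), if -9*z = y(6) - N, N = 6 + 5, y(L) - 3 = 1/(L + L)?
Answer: 665/108 ≈ 6.1574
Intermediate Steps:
K(d, M) = 7 (K(d, M) = -63 + 7*10 = -63 + 70 = 7)
y(L) = 3 + 1/(2*L) (y(L) = 3 + 1/(L + L) = 3 + 1/(2*L))
N = 11
z = 95/108 (z = -((3 + (½)/6) - 1*11)/9 = -((3 + (½)*(⅙)) - 11)/9 = -((3 + 1/12) - 11)/9 = -(37/12 - 11)/9 = -⅑*(-95/12) = 95/108 ≈ 0.87963)
z*K(3 + 4*(-4), 22) = (95/108)*7 = 665/108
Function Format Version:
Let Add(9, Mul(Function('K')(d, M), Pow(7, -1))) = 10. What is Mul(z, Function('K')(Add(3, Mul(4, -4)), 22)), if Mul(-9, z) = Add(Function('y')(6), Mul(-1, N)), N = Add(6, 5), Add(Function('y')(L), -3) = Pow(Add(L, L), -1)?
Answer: Rational(665, 108) ≈ 6.1574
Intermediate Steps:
Function('K')(d, M) = 7 (Function('K')(d, M) = Add(-63, Mul(7, 10)) = Add(-63, 70) = 7)
Function('y')(L) = Add(3, Mul(Rational(1, 2), Pow(L, -1))) (Function('y')(L) = Add(3, Pow(Add(L, L), -1)) = Add(3, Pow(Mul(2, L), -1)) = Add(3, Mul(Rational(1, 2), Pow(L, -1))))
N = 11
z = Rational(95, 108) (z = Mul(Rational(-1, 9), Add(Add(3, Mul(Rational(1, 2), Pow(6, -1))), Mul(-1, 11))) = Mul(Rational(-1, 9), Add(Add(3, Mul(Rational(1, 2), Rational(1, 6))), -11)) = Mul(Rational(-1, 9), Add(Add(3, Rational(1, 12)), -11)) = Mul(Rational(-1, 9), Add(Rational(37, 12), -11)) = Mul(Rational(-1, 9), Rational(-95, 12)) = Rational(95, 108) ≈ 0.87963)
Mul(z, Function('K')(Add(3, Mul(4, -4)), 22)) = Mul(Rational(95, 108), 7) = Rational(665, 108)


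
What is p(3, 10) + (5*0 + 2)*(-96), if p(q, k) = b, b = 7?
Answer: -185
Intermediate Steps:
p(q, k) = 7
p(3, 10) + (5*0 + 2)*(-96) = 7 + (5*0 + 2)*(-96) = 7 + (0 + 2)*(-96) = 7 + 2*(-96) = 7 - 192 = -185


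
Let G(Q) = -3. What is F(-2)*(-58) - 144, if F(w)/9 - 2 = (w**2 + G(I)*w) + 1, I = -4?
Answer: -6930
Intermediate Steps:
F(w) = 27 - 27*w + 9*w**2 (F(w) = 18 + 9*((w**2 - 3*w) + 1) = 18 + 9*(1 + w**2 - 3*w) = 18 + (9 - 27*w + 9*w**2) = 27 - 27*w + 9*w**2)
F(-2)*(-58) - 144 = (27 - 27*(-2) + 9*(-2)**2)*(-58) - 144 = (27 + 54 + 9*4)*(-58) - 144 = (27 + 54 + 36)*(-58) - 144 = 117*(-58) - 144 = -6786 - 144 = -6930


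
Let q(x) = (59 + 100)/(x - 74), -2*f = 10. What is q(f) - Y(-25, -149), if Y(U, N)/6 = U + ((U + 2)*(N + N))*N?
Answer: 484082295/79 ≈ 6.1276e+6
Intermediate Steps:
f = -5 (f = -½*10 = -5)
Y(U, N) = 6*U + 12*N²*(2 + U) (Y(U, N) = 6*(U + ((U + 2)*(N + N))*N) = 6*(U + ((2 + U)*(2*N))*N) = 6*(U + (2*N*(2 + U))*N) = 6*(U + 2*N²*(2 + U)) = 6*U + 12*N²*(2 + U))
q(x) = 159/(-74 + x)
q(f) - Y(-25, -149) = 159/(-74 - 5) - (6*(-25) + 24*(-149)² + 12*(-25)*(-149)²) = 159/(-79) - (-150 + 24*22201 + 12*(-25)*22201) = 159*(-1/79) - (-150 + 532824 - 6660300) = -159/79 - 1*(-6127626) = -159/79 + 6127626 = 484082295/79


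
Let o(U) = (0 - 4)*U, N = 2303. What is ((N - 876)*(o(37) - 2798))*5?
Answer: -21019710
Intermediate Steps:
o(U) = -4*U
((N - 876)*(o(37) - 2798))*5 = ((2303 - 876)*(-4*37 - 2798))*5 = (1427*(-148 - 2798))*5 = (1427*(-2946))*5 = -4203942*5 = -21019710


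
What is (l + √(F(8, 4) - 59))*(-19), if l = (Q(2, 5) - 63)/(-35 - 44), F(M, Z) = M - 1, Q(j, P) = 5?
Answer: -1102/79 - 38*I*√13 ≈ -13.949 - 137.01*I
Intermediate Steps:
F(M, Z) = -1 + M
l = 58/79 (l = (5 - 63)/(-35 - 44) = -58/(-79) = -58*(-1/79) = 58/79 ≈ 0.73418)
(l + √(F(8, 4) - 59))*(-19) = (58/79 + √((-1 + 8) - 59))*(-19) = (58/79 + √(7 - 59))*(-19) = (58/79 + √(-52))*(-19) = (58/79 + 2*I*√13)*(-19) = -1102/79 - 38*I*√13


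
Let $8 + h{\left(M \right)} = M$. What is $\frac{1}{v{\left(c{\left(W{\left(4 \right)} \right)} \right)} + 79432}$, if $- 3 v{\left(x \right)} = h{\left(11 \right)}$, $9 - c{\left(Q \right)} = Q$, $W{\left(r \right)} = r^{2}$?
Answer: $\frac{1}{79431} \approx 1.259 \cdot 10^{-5}$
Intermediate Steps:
$c{\left(Q \right)} = 9 - Q$
$h{\left(M \right)} = -8 + M$
$v{\left(x \right)} = -1$ ($v{\left(x \right)} = - \frac{-8 + 11}{3} = \left(- \frac{1}{3}\right) 3 = -1$)
$\frac{1}{v{\left(c{\left(W{\left(4 \right)} \right)} \right)} + 79432} = \frac{1}{-1 + 79432} = \frac{1}{79431}$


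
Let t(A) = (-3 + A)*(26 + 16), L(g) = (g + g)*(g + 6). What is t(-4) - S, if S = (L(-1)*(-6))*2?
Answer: -414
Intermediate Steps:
L(g) = 2*g*(6 + g) (L(g) = (2*g)*(6 + g) = 2*g*(6 + g))
t(A) = -126 + 42*A (t(A) = (-3 + A)*42 = -126 + 42*A)
S = 120 (S = ((2*(-1)*(6 - 1))*(-6))*2 = ((2*(-1)*5)*(-6))*2 = -10*(-6)*2 = 60*2 = 120)
t(-4) - S = (-126 + 42*(-4)) - 1*120 = (-126 - 168) - 120 = -294 - 120 = -414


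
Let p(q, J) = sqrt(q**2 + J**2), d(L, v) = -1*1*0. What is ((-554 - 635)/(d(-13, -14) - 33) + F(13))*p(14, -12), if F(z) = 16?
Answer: 3434*sqrt(85)/33 ≈ 959.39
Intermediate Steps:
d(L, v) = 0 (d(L, v) = -1*0 = 0)
p(q, J) = sqrt(J**2 + q**2)
((-554 - 635)/(d(-13, -14) - 33) + F(13))*p(14, -12) = ((-554 - 635)/(0 - 33) + 16)*sqrt((-12)**2 + 14**2) = (-1189/(-33) + 16)*sqrt(144 + 196) = (-1189*(-1/33) + 16)*sqrt(340) = (1189/33 + 16)*(2*sqrt(85)) = 1717*(2*sqrt(85))/33 = 3434*sqrt(85)/33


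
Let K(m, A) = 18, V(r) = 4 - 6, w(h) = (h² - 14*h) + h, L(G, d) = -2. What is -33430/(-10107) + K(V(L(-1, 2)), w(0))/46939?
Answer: 1569352696/474412473 ≈ 3.3080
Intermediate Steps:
w(h) = h² - 13*h
V(r) = -2
-33430/(-10107) + K(V(L(-1, 2)), w(0))/46939 = -33430/(-10107) + 18/46939 = -33430*(-1/10107) + 18*(1/46939) = 33430/10107 + 18/46939 = 1569352696/474412473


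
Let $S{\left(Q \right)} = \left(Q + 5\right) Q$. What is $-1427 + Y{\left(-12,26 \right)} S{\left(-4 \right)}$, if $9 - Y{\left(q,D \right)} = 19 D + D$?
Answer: $617$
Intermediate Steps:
$Y{\left(q,D \right)} = 9 - 20 D$ ($Y{\left(q,D \right)} = 9 - \left(19 D + D\right) = 9 - 20 D$)
$S{\left(Q \right)} = Q \left(5 + Q\right)$ ($S{\left(Q \right)} = \left(5 + Q\right) Q = Q \left(5 + Q\right)$)
$-1427 + Y{\left(-12,26 \right)} S{\left(-4 \right)} = -1427 + \left(9 - 520\right) \left(- 4 \left(5 - 4\right)\right) = -1427 + \left(9 - 520\right) \left(\left(-4\right) 1\right) = -1427 - -2044 = -1427 + 2044 = 617$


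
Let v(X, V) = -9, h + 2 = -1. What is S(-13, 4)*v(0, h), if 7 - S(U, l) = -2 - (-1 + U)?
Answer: 45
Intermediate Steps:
h = -3 (h = -2 - 1 = -3)
S(U, l) = 8 + U (S(U, l) = 7 - (-2 - (-1 + U)) = 7 - (-2 + (1 - U)) = 7 - (-1 - U) = 7 + (1 + U) = 8 + U)
S(-13, 4)*v(0, h) = (8 - 13)*(-9) = -5*(-9) = 45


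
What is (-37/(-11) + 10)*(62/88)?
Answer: 4557/484 ≈ 9.4153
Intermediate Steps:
(-37/(-11) + 10)*(62/88) = (-37*(-1/11) + 10)*(62*(1/88)) = (37/11 + 10)*(31/44) = (147/11)*(31/44) = 4557/484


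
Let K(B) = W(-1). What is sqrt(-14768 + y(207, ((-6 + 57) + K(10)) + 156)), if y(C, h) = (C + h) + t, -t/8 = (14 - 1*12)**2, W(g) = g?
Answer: I*sqrt(14387) ≈ 119.95*I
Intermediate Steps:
K(B) = -1
t = -32 (t = -8*(14 - 1*12)**2 = -8*(14 - 12)**2 = -8*2**2 = -8*4 = -32)
y(C, h) = -32 + C + h (y(C, h) = (C + h) - 32 = -32 + C + h)
sqrt(-14768 + y(207, ((-6 + 57) + K(10)) + 156)) = sqrt(-14768 + (-32 + 207 + (((-6 + 57) - 1) + 156))) = sqrt(-14768 + (-32 + 207 + ((51 - 1) + 156))) = sqrt(-14768 + (-32 + 207 + (50 + 156))) = sqrt(-14768 + (-32 + 207 + 206)) = sqrt(-14768 + 381) = sqrt(-14387) = I*sqrt(14387)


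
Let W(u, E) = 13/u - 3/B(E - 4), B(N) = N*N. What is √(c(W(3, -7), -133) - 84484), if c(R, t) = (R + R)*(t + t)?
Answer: 2*I*√23624805/33 ≈ 294.58*I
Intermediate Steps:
B(N) = N²
W(u, E) = -3/(-4 + E)² + 13/u (W(u, E) = 13/u - 3/(E - 4)² = 13/u - 3/(-4 + E)² = -3/(-4 + E)² + 13/u)
c(R, t) = 4*R*t (c(R, t) = (2*R)*(2*t) = 4*R*t)
√(c(W(3, -7), -133) - 84484) = √(4*(-3/(-4 - 7)² + 13/3)*(-133) - 84484) = √(4*(-3/(-11)² + 13*(⅓))*(-133) - 84484) = √(4*(-3*1/121 + 13/3)*(-133) - 84484) = √(4*(-3/121 + 13/3)*(-133) - 84484) = √(4*(1564/363)*(-133) - 84484) = √(-832048/363 - 84484) = √(-31499740/363) = 2*I*√23624805/33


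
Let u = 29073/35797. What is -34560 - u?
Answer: -1237173393/35797 ≈ -34561.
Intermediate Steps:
u = 29073/35797 (u = 29073*(1/35797) = 29073/35797 ≈ 0.81216)
-34560 - u = -34560 - 1*29073/35797 = -34560 - 29073/35797 = -1237173393/35797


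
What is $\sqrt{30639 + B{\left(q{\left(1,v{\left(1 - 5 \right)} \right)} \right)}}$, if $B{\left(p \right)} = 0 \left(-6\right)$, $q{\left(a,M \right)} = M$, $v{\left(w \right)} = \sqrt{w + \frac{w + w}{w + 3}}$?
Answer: $\sqrt{30639} \approx 175.04$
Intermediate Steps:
$v{\left(w \right)} = \sqrt{w + \frac{2 w}{3 + w}}$
$B{\left(p \right)} = 0$
$\sqrt{30639 + B{\left(q{\left(1,v{\left(1 - 5 \right)} \right)} \right)}} = \sqrt{30639 + 0} = \sqrt{30639}$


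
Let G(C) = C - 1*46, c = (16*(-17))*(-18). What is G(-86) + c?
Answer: 4764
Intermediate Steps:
c = 4896 (c = -272*(-18) = 4896)
G(C) = -46 + C (G(C) = C - 46 = -46 + C)
G(-86) + c = (-46 - 86) + 4896 = -132 + 4896 = 4764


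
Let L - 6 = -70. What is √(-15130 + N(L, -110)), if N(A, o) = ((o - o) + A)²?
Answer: 3*I*√1226 ≈ 105.04*I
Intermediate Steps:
L = -64 (L = 6 - 70 = -64)
N(A, o) = A² (N(A, o) = (0 + A)² = A²)
√(-15130 + N(L, -110)) = √(-15130 + (-64)²) = √(-15130 + 4096) = √(-11034) = 3*I*√1226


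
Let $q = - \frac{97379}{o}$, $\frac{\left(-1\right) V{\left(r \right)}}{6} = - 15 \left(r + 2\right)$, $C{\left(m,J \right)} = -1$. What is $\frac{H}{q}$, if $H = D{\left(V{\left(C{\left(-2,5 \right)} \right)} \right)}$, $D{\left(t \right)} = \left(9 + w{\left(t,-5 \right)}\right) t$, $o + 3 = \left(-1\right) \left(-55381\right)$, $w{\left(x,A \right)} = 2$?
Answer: $- \frac{54824220}{97379} \approx -563.0$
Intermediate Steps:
$V{\left(r \right)} = 180 + 90 r$ ($V{\left(r \right)} = - 6 \left(- 15 \left(r + 2\right)\right) = - 6 \left(- 15 \left(2 + r\right)\right) = - 6 \left(-30 - 15 r\right) = 180 + 90 r$)
$o = 55378$ ($o = -3 - -55381 = -3 + 55381 = 55378$)
$D{\left(t \right)} = 11 t$ ($D{\left(t \right)} = \left(9 + 2\right) t = 11 t$)
$H = 990$ ($H = 11 \left(180 + 90 \left(-1\right)\right) = 11 \left(180 - 90\right) = 11 \cdot 90 = 990$)
$q = - \frac{97379}{55378} \approx -1.7584$
$\frac{H}{q} = \frac{990}{- \frac{97379}{55378}} = 990 \left(- \frac{55378}{97379}\right) = - \frac{54824220}{97379}$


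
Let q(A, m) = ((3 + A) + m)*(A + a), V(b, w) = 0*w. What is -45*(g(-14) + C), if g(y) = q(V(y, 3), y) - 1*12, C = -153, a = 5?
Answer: 9900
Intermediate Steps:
V(b, w) = 0
q(A, m) = (5 + A)*(3 + A + m) (q(A, m) = ((3 + A) + m)*(A + 5) = (3 + A + m)*(5 + A) = (5 + A)*(3 + A + m))
g(y) = 3 + 5*y (g(y) = (15 + 0² + 5*y + 8*0 + 0*y) - 1*12 = (15 + 0 + 5*y + 0 + 0) - 12 = (15 + 5*y) - 12 = 3 + 5*y)
-45*(g(-14) + C) = -45*((3 + 5*(-14)) - 153) = -45*((3 - 70) - 153) = -45*(-67 - 153) = -45*(-220) = 9900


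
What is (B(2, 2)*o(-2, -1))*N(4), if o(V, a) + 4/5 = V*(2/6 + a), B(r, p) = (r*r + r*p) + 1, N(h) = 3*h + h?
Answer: 384/5 ≈ 76.800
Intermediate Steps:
N(h) = 4*h
B(r, p) = 1 + r² + p*r (B(r, p) = (r² + p*r) + 1 = 1 + r² + p*r)
o(V, a) = -⅘ + V*(⅓ + a) (o(V, a) = -⅘ + V*(2/6 + a) = -⅘ + V*(2*(⅙) + a) = -⅘ + V*(⅓ + a))
(B(2, 2)*o(-2, -1))*N(4) = ((1 + 2² + 2*2)*(-⅘ + (⅓)*(-2) - 2*(-1)))*(4*4) = ((1 + 4 + 4)*(-⅘ - ⅔ + 2))*16 = (9*(8/15))*16 = (24/5)*16 = 384/5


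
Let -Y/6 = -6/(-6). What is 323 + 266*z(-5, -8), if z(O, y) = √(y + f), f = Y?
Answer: 323 + 266*I*√14 ≈ 323.0 + 995.28*I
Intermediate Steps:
Y = -6 (Y = -(-36)/(-6) = -(-36)*(-1)/6 = -6*1 = -6)
f = -6
z(O, y) = √(-6 + y) (z(O, y) = √(y - 6) = √(-6 + y))
323 + 266*z(-5, -8) = 323 + 266*√(-6 - 8) = 323 + 266*√(-14) = 323 + 266*(I*√14) = 323 + 266*I*√14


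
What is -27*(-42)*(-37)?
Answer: -41958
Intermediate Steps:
-27*(-42)*(-37) = 1134*(-37) = -41958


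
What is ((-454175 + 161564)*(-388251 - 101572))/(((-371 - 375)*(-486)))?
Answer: 47775865951/120852 ≈ 3.9533e+5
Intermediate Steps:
((-454175 + 161564)*(-388251 - 101572))/(((-371 - 375)*(-486))) = (-292611*(-489823))/((-746*(-486))) = 143327597853/362556 = 143327597853*(1/362556) = 47775865951/120852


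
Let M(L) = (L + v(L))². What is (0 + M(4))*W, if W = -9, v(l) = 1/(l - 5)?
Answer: -81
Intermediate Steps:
v(l) = 1/(-5 + l)
M(L) = (L + 1/(-5 + L))²
(0 + M(4))*W = (0 + (4 + 1/(-5 + 4))²)*(-9) = (0 + (4 + 1/(-1))²)*(-9) = (0 + (4 - 1)²)*(-9) = (0 + 3²)*(-9) = (0 + 9)*(-9) = 9*(-9) = -81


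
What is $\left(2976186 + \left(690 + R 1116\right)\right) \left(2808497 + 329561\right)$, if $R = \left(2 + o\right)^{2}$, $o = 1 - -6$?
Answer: $9625277437776$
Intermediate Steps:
$o = 7$ ($o = 1 + 6 = 7$)
$R = 81$ ($R = \left(2 + 7\right)^{2} = 9^{2} = 81$)
$\left(2976186 + \left(690 + R 1116\right)\right) \left(2808497 + 329561\right) = \left(2976186 + \left(690 + 81 \cdot 1116\right)\right) \left(2808497 + 329561\right) = \left(2976186 + \left(690 + 90396\right)\right) 3138058 = \left(2976186 + 91086\right) 3138058 = 3067272 \cdot 3138058 = 9625277437776$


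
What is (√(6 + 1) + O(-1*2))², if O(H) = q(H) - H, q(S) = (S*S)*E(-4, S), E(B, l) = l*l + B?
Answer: (2 + √7)² ≈ 21.583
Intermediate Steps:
E(B, l) = B + l² (E(B, l) = l² + B = B + l²)
q(S) = S²*(-4 + S²) (q(S) = (S*S)*(-4 + S²) = S²*(-4 + S²))
O(H) = -H + H²*(-4 + H²) (O(H) = H²*(-4 + H²) - H = -H + H²*(-4 + H²))
(√(6 + 1) + O(-1*2))² = (√(6 + 1) + (-1*2)*(-1 + (-1*2)*(-4 + (-1*2)²)))² = (√7 - 2*(-1 - 2*(-4 + (-2)²)))² = (√7 - 2*(-1 - 2*(-4 + 4)))² = (√7 - 2*(-1 - 2*0))² = (√7 - 2*(-1 + 0))² = (√7 - 2*(-1))² = (√7 + 2)² = (2 + √7)²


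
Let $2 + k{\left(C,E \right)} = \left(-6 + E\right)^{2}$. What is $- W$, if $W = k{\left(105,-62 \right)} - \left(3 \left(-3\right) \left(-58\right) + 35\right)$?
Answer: $-4065$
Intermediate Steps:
$k{\left(C,E \right)} = -2 + \left(-6 + E\right)^{2}$
$W = 4065$ ($W = \left(-2 + \left(-6 - 62\right)^{2}\right) - \left(3 \left(-3\right) \left(-58\right) + 35\right) = \left(-2 + \left(-68\right)^{2}\right) - \left(\left(-9\right) \left(-58\right) + 35\right) = \left(-2 + 4624\right) - \left(522 + 35\right) = 4622 - 557 = 4065$)
$- W = \left(-1\right) 4065 = -4065$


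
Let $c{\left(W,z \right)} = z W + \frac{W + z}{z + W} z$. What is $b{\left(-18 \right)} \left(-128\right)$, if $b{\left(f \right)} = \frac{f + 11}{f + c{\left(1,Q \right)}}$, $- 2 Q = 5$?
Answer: $- \frac{896}{23} \approx -38.957$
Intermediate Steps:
$Q = - \frac{5}{2}$ ($Q = \left(- \frac{1}{2}\right) 5 = - \frac{5}{2} \approx -2.5$)
$c{\left(W,z \right)} = z + W z$ ($c{\left(W,z \right)} = W z + \frac{W + z}{W + z} z = W z + 1 z = W z + z = z + W z$)
$b{\left(f \right)} = \frac{11 + f}{-5 + f}$ ($b{\left(f \right)} = \frac{f + 11}{f - \frac{5 \left(1 + 1\right)}{2}} = \frac{11 + f}{f - 5} = \frac{11 + f}{-5 + f}$)
$b{\left(-18 \right)} \left(-128\right) = \frac{11 - 18}{-5 - 18} \left(-128\right) = \frac{1}{-23} \left(-7\right) \left(-128\right) = \left(- \frac{1}{23}\right) \left(-7\right) \left(-128\right) = \frac{7}{23} \left(-128\right) = - \frac{896}{23}$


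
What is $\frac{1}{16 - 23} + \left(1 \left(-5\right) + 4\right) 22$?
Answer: $- \frac{155}{7} \approx -22.143$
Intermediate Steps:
$\frac{1}{16 - 23} + \left(1 \left(-5\right) + 4\right) 22 = \frac{1}{16 - 23} + \left(-5 + 4\right) 22 = \frac{1}{-7} - 22 = - \frac{1}{7} - 22 = - \frac{155}{7}$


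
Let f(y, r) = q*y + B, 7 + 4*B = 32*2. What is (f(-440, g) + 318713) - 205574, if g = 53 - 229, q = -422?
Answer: 1195333/4 ≈ 2.9883e+5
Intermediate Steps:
B = 57/4 (B = -7/4 + (32*2)/4 = -7/4 + (¼)*64 = -7/4 + 16 = 57/4 ≈ 14.250)
g = -176
f(y, r) = 57/4 - 422*y (f(y, r) = -422*y + 57/4 = 57/4 - 422*y)
(f(-440, g) + 318713) - 205574 = ((57/4 - 422*(-440)) + 318713) - 205574 = ((57/4 + 185680) + 318713) - 205574 = (742777/4 + 318713) - 205574 = 2017629/4 - 205574 = 1195333/4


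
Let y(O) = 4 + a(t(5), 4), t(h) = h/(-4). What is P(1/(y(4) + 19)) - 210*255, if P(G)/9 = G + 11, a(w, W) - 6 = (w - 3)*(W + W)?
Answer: -267264/5 ≈ -53453.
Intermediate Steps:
t(h) = -h/4 (t(h) = h*(-¼) = -h/4)
a(w, W) = 6 + 2*W*(-3 + w) (a(w, W) = 6 + (w - 3)*(W + W) = 6 + (-3 + w)*(2*W) = 6 + 2*W*(-3 + w))
y(O) = -24 (y(O) = 4 + (6 - 6*4 + 2*4*(-¼*5)) = 4 + (6 - 24 + 2*4*(-5/4)) = 4 + (6 - 24 - 10) = 4 - 28 = -24)
P(G) = 99 + 9*G (P(G) = 9*(G + 11) = 9*(11 + G) = 99 + 9*G)
P(1/(y(4) + 19)) - 210*255 = (99 + 9/(-24 + 19)) - 210*255 = (99 + 9/(-5)) - 53550 = (99 + 9*(-⅕)) - 53550 = (99 - 9/5) - 53550 = 486/5 - 53550 = -267264/5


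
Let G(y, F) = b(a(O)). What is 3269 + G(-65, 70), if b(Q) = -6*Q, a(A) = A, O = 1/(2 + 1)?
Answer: 3267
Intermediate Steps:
O = ⅓ (O = 1/3 = ⅓ ≈ 0.33333)
G(y, F) = -2 (G(y, F) = -6*⅓ = -2)
3269 + G(-65, 70) = 3269 - 2 = 3267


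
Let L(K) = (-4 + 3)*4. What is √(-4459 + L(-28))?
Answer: I*√4463 ≈ 66.806*I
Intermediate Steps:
L(K) = -4 (L(K) = -1*4 = -4)
√(-4459 + L(-28)) = √(-4459 - 4) = √(-4463) = I*√4463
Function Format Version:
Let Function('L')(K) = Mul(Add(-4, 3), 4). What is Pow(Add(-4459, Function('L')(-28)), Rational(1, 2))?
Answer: Mul(I, Pow(4463, Rational(1, 2))) ≈ Mul(66.806, I)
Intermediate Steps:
Function('L')(K) = -4 (Function('L')(K) = Mul(-1, 4) = -4)
Pow(Add(-4459, Function('L')(-28)), Rational(1, 2)) = Pow(Add(-4459, -4), Rational(1, 2)) = Pow(-4463, Rational(1, 2)) = Mul(I, Pow(4463, Rational(1, 2)))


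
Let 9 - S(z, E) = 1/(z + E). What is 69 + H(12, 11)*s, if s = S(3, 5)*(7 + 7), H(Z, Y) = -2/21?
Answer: 343/6 ≈ 57.167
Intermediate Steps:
S(z, E) = 9 - 1/(E + z) (S(z, E) = 9 - 1/(z + E) = 9 - 1/(E + z))
H(Z, Y) = -2/21 (H(Z, Y) = -2*1/21 = -2/21)
s = 497/4 (s = ((-1 + 9*5 + 9*3)/(5 + 3))*(7 + 7) = ((-1 + 45 + 27)/8)*14 = ((⅛)*71)*14 = (71/8)*14 = 497/4 ≈ 124.25)
69 + H(12, 11)*s = 69 - 2/21*497/4 = 69 - 71/6 = 343/6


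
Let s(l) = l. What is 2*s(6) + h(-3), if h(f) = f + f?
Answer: 6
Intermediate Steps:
h(f) = 2*f
2*s(6) + h(-3) = 2*6 + 2*(-3) = 12 - 6 = 6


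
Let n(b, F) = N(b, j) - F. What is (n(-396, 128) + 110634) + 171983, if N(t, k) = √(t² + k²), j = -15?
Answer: 282489 + 3*√17449 ≈ 2.8289e+5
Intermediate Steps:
N(t, k) = √(k² + t²)
n(b, F) = √(225 + b²) - F (n(b, F) = √((-15)² + b²) - F = √(225 + b²) - F)
(n(-396, 128) + 110634) + 171983 = ((√(225 + (-396)²) - 1*128) + 110634) + 171983 = ((√(225 + 156816) - 128) + 110634) + 171983 = ((√157041 - 128) + 110634) + 171983 = ((3*√17449 - 128) + 110634) + 171983 = ((-128 + 3*√17449) + 110634) + 171983 = (110506 + 3*√17449) + 171983 = 282489 + 3*√17449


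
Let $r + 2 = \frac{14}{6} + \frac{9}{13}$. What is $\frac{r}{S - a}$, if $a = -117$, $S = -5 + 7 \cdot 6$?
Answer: $\frac{20}{3003} \approx 0.00666$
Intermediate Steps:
$S = 37$ ($S = -5 + 42 = 37$)
$r = \frac{40}{39}$ ($r = -2 + \left(\frac{14}{6} + \frac{9}{13}\right) = -2 + \left(14 \cdot \frac{1}{6} + 9 \cdot \frac{1}{13}\right) = -2 + \left(\frac{7}{3} + \frac{9}{13}\right) = -2 + \frac{118}{39} = \frac{40}{39} \approx 1.0256$)
$\frac{r}{S - a} = \frac{40}{39 \left(37 - -117\right)} = \frac{40}{39 \left(37 + 117\right)} = \frac{40}{39 \cdot 154} = \frac{40}{39} \cdot \frac{1}{154} = \frac{20}{3003}$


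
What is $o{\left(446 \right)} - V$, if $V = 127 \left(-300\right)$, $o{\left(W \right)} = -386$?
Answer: $37714$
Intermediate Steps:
$V = -38100$
$o{\left(446 \right)} - V = -386 - -38100 = -386 + 38100 = 37714$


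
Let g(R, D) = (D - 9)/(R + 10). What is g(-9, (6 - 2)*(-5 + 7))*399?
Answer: -399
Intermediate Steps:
g(R, D) = (-9 + D)/(10 + R)
g(-9, (6 - 2)*(-5 + 7))*399 = ((-9 + (6 - 2)*(-5 + 7))/(10 - 9))*399 = ((-9 + 4*2)/1)*399 = (1*(-9 + 8))*399 = (1*(-1))*399 = -1*399 = -399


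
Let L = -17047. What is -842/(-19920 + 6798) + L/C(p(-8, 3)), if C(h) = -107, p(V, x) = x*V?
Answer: 111890414/702027 ≈ 159.38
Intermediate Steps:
p(V, x) = V*x
-842/(-19920 + 6798) + L/C(p(-8, 3)) = -842/(-19920 + 6798) - 17047/(-107) = -842/(-13122) - 17047*(-1/107) = -842*(-1/13122) + 17047/107 = 421/6561 + 17047/107 = 111890414/702027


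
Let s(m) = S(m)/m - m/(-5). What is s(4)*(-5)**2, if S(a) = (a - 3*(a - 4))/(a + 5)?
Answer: 205/9 ≈ 22.778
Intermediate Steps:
S(a) = (12 - 2*a)/(5 + a) (S(a) = (a - 3*(-4 + a))/(5 + a) = (a + (12 - 3*a))/(5 + a) = (12 - 2*a)/(5 + a))
s(m) = m/5 + 2*(6 - m)/(m*(5 + m)) (s(m) = (2*(6 - m)/(5 + m))/m - m/(-5) = 2*(6 - m)/(m*(5 + m)) - m*(-1/5) = 2*(6 - m)/(m*(5 + m)) + m/5 = m/5 + 2*(6 - m)/(m*(5 + m)))
s(4)*(-5)**2 = ((1/5)*(60 - 10*4 + 4**2*(5 + 4))/(4*(5 + 4)))*(-5)**2 = ((1/5)*(1/4)*(60 - 40 + 16*9)/9)*25 = ((1/5)*(1/4)*(1/9)*(60 - 40 + 144))*25 = ((1/5)*(1/4)*(1/9)*164)*25 = (41/45)*25 = 205/9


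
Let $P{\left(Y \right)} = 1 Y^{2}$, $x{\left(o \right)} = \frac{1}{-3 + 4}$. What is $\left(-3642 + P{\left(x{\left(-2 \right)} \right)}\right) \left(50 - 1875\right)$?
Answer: $6644825$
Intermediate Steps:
$x{\left(o \right)} = 1$ ($x{\left(o \right)} = 1^{-1} = 1$)
$P{\left(Y \right)} = Y^{2}$
$\left(-3642 + P{\left(x{\left(-2 \right)} \right)}\right) \left(50 - 1875\right) = \left(-3642 + 1^{2}\right) \left(50 - 1875\right) = \left(-3642 + 1\right) \left(-1825\right) = \left(-3641\right) \left(-1825\right) = 6644825$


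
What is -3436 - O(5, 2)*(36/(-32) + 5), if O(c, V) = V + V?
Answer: -6903/2 ≈ -3451.5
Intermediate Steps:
O(c, V) = 2*V
-3436 - O(5, 2)*(36/(-32) + 5) = -3436 - 2*2*(36/(-32) + 5) = -3436 - 4*(36*(-1/32) + 5) = -3436 - 4*(-9/8 + 5) = -3436 - 4*31/8 = -3436 - 1*31/2 = -3436 - 31/2 = -6903/2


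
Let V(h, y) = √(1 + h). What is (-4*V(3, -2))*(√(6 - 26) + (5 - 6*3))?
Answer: 104 - 16*I*√5 ≈ 104.0 - 35.777*I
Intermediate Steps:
(-4*V(3, -2))*(√(6 - 26) + (5 - 6*3)) = (-4*√(1 + 3))*(√(6 - 26) + (5 - 6*3)) = (-4*√4)*(√(-20) + (5 - 18)) = (-4*2)*(2*I*√5 - 13) = -8*(-13 + 2*I*√5) = 104 - 16*I*√5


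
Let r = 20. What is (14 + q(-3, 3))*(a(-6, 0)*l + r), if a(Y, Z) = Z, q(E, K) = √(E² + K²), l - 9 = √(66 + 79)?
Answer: 280 + 60*√2 ≈ 364.85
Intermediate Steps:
l = 9 + √145 (l = 9 + √(66 + 79) = 9 + √145 ≈ 21.042)
(14 + q(-3, 3))*(a(-6, 0)*l + r) = (14 + √((-3)² + 3²))*(0*(9 + √145) + 20) = (14 + √(9 + 9))*(0 + 20) = (14 + √18)*20 = (14 + 3*√2)*20 = 280 + 60*√2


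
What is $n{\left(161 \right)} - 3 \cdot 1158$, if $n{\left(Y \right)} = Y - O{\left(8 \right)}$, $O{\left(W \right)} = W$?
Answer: $-3321$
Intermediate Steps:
$n{\left(Y \right)} = -8 + Y$ ($n{\left(Y \right)} = Y - 8 = -8 + Y$)
$n{\left(161 \right)} - 3 \cdot 1158 = \left(-8 + 161\right) - 3 \cdot 1158 = 153 - 3474 = -3321$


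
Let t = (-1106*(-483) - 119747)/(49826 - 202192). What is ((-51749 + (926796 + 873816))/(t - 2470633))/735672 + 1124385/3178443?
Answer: 1789557359201594521039/5058784609038398481516 ≈ 0.35375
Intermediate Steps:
t = -414451/152366 (t = (534198 - 119747)/(-152366) = 414451*(-1/152366) = -414451/152366 ≈ -2.7201)
((-51749 + (926796 + 873816))/(t - 2470633))/735672 + 1124385/3178443 = ((-51749 + (926796 + 873816))/(-414451/152366 - 2470633))/735672 + 1124385/3178443 = ((-51749 + 1800612)/(-376440882129/152366))*(1/735672) + 1124385*(1/3178443) = (1748863*(-152366/376440882129))*(1/735672) + 374795/1059481 = -266467259858/376440882129*1/735672 + 374795/1059481 = -4594263101/4774776148924236 + 374795/1059481 = 1789557359201594521039/5058784609038398481516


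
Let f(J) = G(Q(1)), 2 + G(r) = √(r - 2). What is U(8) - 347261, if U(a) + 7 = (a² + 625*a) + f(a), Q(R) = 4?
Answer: -342206 + √2 ≈ -3.4220e+5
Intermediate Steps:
G(r) = -2 + √(-2 + r) (G(r) = -2 + √(r - 2) = -2 + √(-2 + r))
f(J) = -2 + √2 (f(J) = -2 + √(-2 + 4) = -2 + √2)
U(a) = -9 + √2 + a² + 625*a (U(a) = -7 + ((a² + 625*a) + (-2 + √2)) = -7 + (-2 + √2 + a² + 625*a) = -9 + √2 + a² + 625*a)
U(8) - 347261 = (-9 + √2 + 8² + 625*8) - 347261 = (-9 + √2 + 64 + 5000) - 347261 = (5055 + √2) - 347261 = -342206 + √2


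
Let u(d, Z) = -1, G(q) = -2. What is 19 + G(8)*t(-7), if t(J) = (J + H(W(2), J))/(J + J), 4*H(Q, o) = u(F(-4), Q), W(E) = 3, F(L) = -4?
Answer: 503/28 ≈ 17.964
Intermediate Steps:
H(Q, o) = -¼ (H(Q, o) = (¼)*(-1) = -¼)
t(J) = (-¼ + J)/(2*J) (t(J) = (J - ¼)/(J + J) = (-¼ + J)/((2*J)) = (-¼ + J)*(1/(2*J)) = (-¼ + J)/(2*J))
19 + G(8)*t(-7) = 19 - (-1 + 4*(-7))/(4*(-7)) = 19 - (-1)*(-1 - 28)/(4*7) = 19 - (-1)*(-29)/(4*7) = 19 - 2*29/56 = 19 - 29/28 = 503/28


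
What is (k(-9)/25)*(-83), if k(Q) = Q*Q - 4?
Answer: -6391/25 ≈ -255.64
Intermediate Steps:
k(Q) = -4 + Q² (k(Q) = Q² - 4 = -4 + Q²)
(k(-9)/25)*(-83) = ((-4 + (-9)²)/25)*(-83) = ((-4 + 81)/25)*(-83) = ((1/25)*77)*(-83) = (77/25)*(-83) = -6391/25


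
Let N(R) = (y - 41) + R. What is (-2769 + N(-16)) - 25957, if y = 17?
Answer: -28766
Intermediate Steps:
N(R) = -24 + R (N(R) = (17 - 41) + R = -24 + R)
(-2769 + N(-16)) - 25957 = (-2769 + (-24 - 16)) - 25957 = (-2769 - 40) - 25957 = -2809 - 25957 = -28766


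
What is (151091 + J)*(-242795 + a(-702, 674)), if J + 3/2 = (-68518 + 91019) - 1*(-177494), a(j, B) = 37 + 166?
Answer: -85170291024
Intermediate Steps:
a(j, B) = 203
J = 399987/2 (J = -3/2 + ((-68518 + 91019) - 1*(-177494)) = -3/2 + (22501 + 177494) = -3/2 + 199995 = 399987/2 ≈ 1.9999e+5)
(151091 + J)*(-242795 + a(-702, 674)) = (151091 + 399987/2)*(-242795 + 203) = (702169/2)*(-242592) = -85170291024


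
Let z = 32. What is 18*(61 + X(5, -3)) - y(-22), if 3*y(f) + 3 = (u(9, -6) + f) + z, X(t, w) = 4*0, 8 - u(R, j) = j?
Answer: 1091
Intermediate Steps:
u(R, j) = 8 - j
X(t, w) = 0
y(f) = 43/3 + f/3 (y(f) = -1 + (((8 - 1*(-6)) + f) + 32)/3 = -1 + (((8 + 6) + f) + 32)/3 = -1 + ((14 + f) + 32)/3 = -1 + (46 + f)/3 = -1 + (46/3 + f/3) = 43/3 + f/3)
18*(61 + X(5, -3)) - y(-22) = 18*(61 + 0) - (43/3 + (1/3)*(-22)) = 18*61 - (43/3 - 22/3) = 1098 - 1*7 = 1098 - 7 = 1091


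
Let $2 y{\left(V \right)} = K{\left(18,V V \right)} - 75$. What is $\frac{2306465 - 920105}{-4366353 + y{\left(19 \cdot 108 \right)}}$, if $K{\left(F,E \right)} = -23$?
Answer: $- \frac{693180}{2183201} \approx -0.31751$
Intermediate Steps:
$y{\left(V \right)} = -49$ ($y{\left(V \right)} = \frac{-23 - 75}{2} = \frac{1}{2} \left(-98\right) = -49$)
$\frac{2306465 - 920105}{-4366353 + y{\left(19 \cdot 108 \right)}} = \frac{2306465 - 920105}{-4366353 - 49} = \frac{1386360}{-4366402} = 1386360 \left(- \frac{1}{4366402}\right) = - \frac{693180}{2183201}$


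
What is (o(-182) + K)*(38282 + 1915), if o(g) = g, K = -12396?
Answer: -505597866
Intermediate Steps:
(o(-182) + K)*(38282 + 1915) = (-182 - 12396)*(38282 + 1915) = -12578*40197 = -505597866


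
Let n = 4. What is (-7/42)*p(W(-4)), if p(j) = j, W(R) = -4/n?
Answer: ⅙ ≈ 0.16667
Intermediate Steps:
W(R) = -1 (W(R) = -4/4 = -4*¼ = -1)
(-7/42)*p(W(-4)) = -7/42*(-1) = -7*1/42*(-1) = -⅙*(-1) = ⅙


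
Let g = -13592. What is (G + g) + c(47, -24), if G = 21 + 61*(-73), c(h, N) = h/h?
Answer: -18023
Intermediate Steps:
c(h, N) = 1
G = -4432 (G = 21 - 4453 = -4432)
(G + g) + c(47, -24) = (-4432 - 13592) + 1 = -18024 + 1 = -18023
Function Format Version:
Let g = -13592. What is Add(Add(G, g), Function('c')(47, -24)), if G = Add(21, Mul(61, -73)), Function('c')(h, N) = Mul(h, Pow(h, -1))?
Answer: -18023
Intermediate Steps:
Function('c')(h, N) = 1
G = -4432 (G = Add(21, -4453) = -4432)
Add(Add(G, g), Function('c')(47, -24)) = Add(Add(-4432, -13592), 1) = Add(-18024, 1) = -18023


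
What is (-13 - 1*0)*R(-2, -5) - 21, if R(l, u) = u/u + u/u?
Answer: -47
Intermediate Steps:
R(l, u) = 2 (R(l, u) = 1 + 1 = 2)
(-13 - 1*0)*R(-2, -5) - 21 = (-13 - 1*0)*2 - 21 = (-13 + 0)*2 - 21 = -13*2 - 21 = -26 - 21 = -47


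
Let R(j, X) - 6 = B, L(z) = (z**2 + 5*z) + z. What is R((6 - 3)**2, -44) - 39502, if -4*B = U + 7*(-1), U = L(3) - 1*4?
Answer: -39500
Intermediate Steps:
L(z) = z**2 + 6*z
U = 23 (U = 3*(6 + 3) - 1*4 = 3*9 - 4 = 27 - 4 = 23)
B = -4 (B = -(23 + 7*(-1))/4 = -(23 - 7)/4 = -1/4*16 = -4)
R(j, X) = 2 (R(j, X) = 6 - 4 = 2)
R((6 - 3)**2, -44) - 39502 = 2 - 39502 = -39500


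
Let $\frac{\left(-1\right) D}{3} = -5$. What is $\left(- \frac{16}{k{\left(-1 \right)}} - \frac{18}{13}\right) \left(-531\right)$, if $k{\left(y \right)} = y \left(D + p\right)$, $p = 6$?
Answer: $\frac{30090}{91} \approx 330.66$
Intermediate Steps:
$D = 15$ ($D = \left(-3\right) \left(-5\right) = 15$)
$k{\left(y \right)} = 21 y$ ($k{\left(y \right)} = y \left(15 + 6\right) = y 21 = 21 y$)
$\left(- \frac{16}{k{\left(-1 \right)}} - \frac{18}{13}\right) \left(-531\right) = \left(- \frac{16}{21 \left(-1\right)} - \frac{18}{13}\right) \left(-531\right) = \left(- \frac{16}{-21} - \frac{18}{13}\right) \left(-531\right) = \left(\left(-16\right) \left(- \frac{1}{21}\right) - \frac{18}{13}\right) \left(-531\right) = \left(\frac{16}{21} - \frac{18}{13}\right) \left(-531\right) = \left(- \frac{170}{273}\right) \left(-531\right) = \frac{30090}{91}$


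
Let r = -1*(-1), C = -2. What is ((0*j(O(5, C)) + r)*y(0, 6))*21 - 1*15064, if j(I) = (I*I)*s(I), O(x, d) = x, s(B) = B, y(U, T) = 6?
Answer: -14938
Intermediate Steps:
r = 1
j(I) = I**3 (j(I) = (I*I)*I = I**2*I = I**3)
((0*j(O(5, C)) + r)*y(0, 6))*21 - 1*15064 = ((0*5**3 + 1)*6)*21 - 1*15064 = ((0*125 + 1)*6)*21 - 15064 = ((0 + 1)*6)*21 - 15064 = (1*6)*21 - 15064 = 6*21 - 15064 = 126 - 15064 = -14938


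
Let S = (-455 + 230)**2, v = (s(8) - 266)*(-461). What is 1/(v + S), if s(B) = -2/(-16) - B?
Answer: 8/1415051 ≈ 5.6535e-6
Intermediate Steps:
s(B) = 1/8 - B (s(B) = -2*(-1/16) - B = 1/8 - B)
v = 1010051/8 (v = ((1/8 - 1*8) - 266)*(-461) = ((1/8 - 8) - 266)*(-461) = (-63/8 - 266)*(-461) = -2191/8*(-461) = 1010051/8 ≈ 1.2626e+5)
S = 50625 (S = (-225)**2 = 50625)
1/(v + S) = 1/(1010051/8 + 50625) = 1/(1415051/8) = 8/1415051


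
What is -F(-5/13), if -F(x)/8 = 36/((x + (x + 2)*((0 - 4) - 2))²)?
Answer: 48672/17161 ≈ 2.8362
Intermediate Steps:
F(x) = -288/(-12 - 5*x)² (F(x) = -288/((x + (x + 2)*((0 - 4) - 2))²) = -288/((x + (2 + x)*(-4 - 2))²) = -288/((x + (2 + x)*(-6))²) = -288/((x + (-12 - 6*x))²) = -288/((-12 - 5*x)²) = -288/(-12 - 5*x)²)
-F(-5/13) = -(-288)/(12 + 5*(-5/13))² = -(-288)/(12 - 25/13)² = -(-288)/(131/13)² = -(-288)*169/17161 = -1*(-48672/17161) = 48672/17161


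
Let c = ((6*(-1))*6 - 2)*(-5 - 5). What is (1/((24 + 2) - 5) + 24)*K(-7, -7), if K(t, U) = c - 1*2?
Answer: 9090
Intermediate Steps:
c = 380 (c = (-6*6 - 2)*(-10) = (-36 - 2)*(-10) = -38*(-10) = 380)
K(t, U) = 378 (K(t, U) = 380 - 1*2 = 380 - 2 = 378)
(1/((24 + 2) - 5) + 24)*K(-7, -7) = (1/((24 + 2) - 5) + 24)*378 = (1/(26 - 5) + 24)*378 = (1/21 + 24)*378 = (505/21)*378 = 9090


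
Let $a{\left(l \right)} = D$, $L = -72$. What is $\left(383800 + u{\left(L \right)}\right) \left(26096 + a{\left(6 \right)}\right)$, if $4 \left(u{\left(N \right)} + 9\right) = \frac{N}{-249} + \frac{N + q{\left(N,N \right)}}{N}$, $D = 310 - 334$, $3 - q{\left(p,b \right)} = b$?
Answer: $\frac{9966175762879}{996} \approx 1.0006 \cdot 10^{10}$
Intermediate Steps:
$q{\left(p,b \right)} = 3 - b$
$D = -24$ ($D = 310 - 334 = -24$)
$u{\left(N \right)} = -9 - \frac{N}{996} + \frac{3}{4 N}$ ($u{\left(N \right)} = -9 + \frac{\frac{N}{-249} + \frac{N - \left(-3 + N\right)}{N}}{4} = -9 + \frac{N \left(- \frac{1}{249}\right) + \frac{3}{N}}{4} = -9 + \frac{- \frac{N}{249} + \frac{3}{N}}{4} = -9 + \frac{\frac{3}{N} - \frac{N}{249}}{4} = -9 - \left(- \frac{3}{4 N} + \frac{N}{996}\right) = -9 - \frac{N}{996} + \frac{3}{4 N}$)
$a{\left(l \right)} = -24$
$\left(383800 + u{\left(L \right)}\right) \left(26096 + a{\left(6 \right)}\right) = \left(383800 - \left(\frac{741}{83} + \frac{1}{96}\right)\right) \left(26096 - 24\right) = \left(383800 + \left(-9 + \frac{6}{83} + \frac{3}{4} \left(- \frac{1}{72}\right)\right)\right) 26072 = \left(383800 - \frac{71219}{7968}\right) 26072 = \frac{3058047181}{7968} \cdot 26072 = \frac{9966175762879}{996}$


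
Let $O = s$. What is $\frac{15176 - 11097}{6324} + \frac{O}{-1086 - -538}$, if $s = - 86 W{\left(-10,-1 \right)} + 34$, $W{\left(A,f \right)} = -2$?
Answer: $\frac{233137}{866388} \approx 0.26909$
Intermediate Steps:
$s = 206$ ($s = \left(-86\right) \left(-2\right) + 34 = 172 + 34 = 206$)
$O = 206$
$\frac{15176 - 11097}{6324} + \frac{O}{-1086 - -538} = \frac{15176 - 11097}{6324} + \frac{206}{-1086 - -538} = \left(15176 - 11097\right) \frac{1}{6324} + \frac{206}{-1086 + 538} = 4079 \cdot \frac{1}{6324} + \frac{206}{-548} = \frac{4079}{6324} + 206 \left(- \frac{1}{548}\right) = \frac{4079}{6324} - \frac{103}{274} = \frac{233137}{866388}$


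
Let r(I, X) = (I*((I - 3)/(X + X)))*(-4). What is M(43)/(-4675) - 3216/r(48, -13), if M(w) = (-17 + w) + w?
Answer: -815627/84150 ≈ -9.6925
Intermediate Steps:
M(w) = -17 + 2*w
r(I, X) = -2*I*(-3 + I)/X (r(I, X) = (I*((-3 + I)/((2*X))))*(-4) = (I*((-3 + I)*(1/(2*X))))*(-4) = (I*((-3 + I)/(2*X)))*(-4) = (I*(-3 + I)/(2*X))*(-4) = -2*I*(-3 + I)/X)
M(43)/(-4675) - 3216/r(48, -13) = (-17 + 2*43)/(-4675) - 3216*(-13/(96*(3 - 1*48))) = (-17 + 86)*(-1/4675) - 3216*(-13/(96*(3 - 48))) = 69*(-1/4675) - 3216/(2*48*(-1/13)*(-45)) = -69/4675 - 3216/4320/13 = -69/4675 - 3216*13/4320 = -69/4675 - 871/90 = -815627/84150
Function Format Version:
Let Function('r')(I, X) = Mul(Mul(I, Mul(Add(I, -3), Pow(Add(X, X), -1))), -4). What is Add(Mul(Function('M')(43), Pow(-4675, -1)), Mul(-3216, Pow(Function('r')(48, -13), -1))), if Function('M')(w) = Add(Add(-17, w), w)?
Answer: Rational(-815627, 84150) ≈ -9.6925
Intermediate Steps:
Function('M')(w) = Add(-17, Mul(2, w))
Function('r')(I, X) = Mul(-2, I, Pow(X, -1), Add(-3, I)) (Function('r')(I, X) = Mul(Mul(I, Mul(Add(-3, I), Pow(Mul(2, X), -1))), -4) = Mul(Mul(I, Mul(Add(-3, I), Mul(Rational(1, 2), Pow(X, -1)))), -4) = Mul(Mul(I, Mul(Rational(1, 2), Pow(X, -1), Add(-3, I))), -4) = Mul(Mul(Rational(1, 2), I, Pow(X, -1), Add(-3, I)), -4) = Mul(-2, I, Pow(X, -1), Add(-3, I)))
Add(Mul(Function('M')(43), Pow(-4675, -1)), Mul(-3216, Pow(Function('r')(48, -13), -1))) = Add(Mul(Add(-17, Mul(2, 43)), Pow(-4675, -1)), Mul(-3216, Pow(Mul(2, 48, Pow(-13, -1), Add(3, Mul(-1, 48))), -1))) = Add(Mul(Add(-17, 86), Rational(-1, 4675)), Mul(-3216, Pow(Mul(2, 48, Rational(-1, 13), Add(3, -48)), -1))) = Add(Mul(69, Rational(-1, 4675)), Mul(-3216, Pow(Mul(2, 48, Rational(-1, 13), -45), -1))) = Add(Rational(-69, 4675), Mul(-3216, Pow(Rational(4320, 13), -1))) = Add(Rational(-69, 4675), Mul(-3216, Rational(13, 4320))) = Add(Rational(-69, 4675), Rational(-871, 90)) = Rational(-815627, 84150)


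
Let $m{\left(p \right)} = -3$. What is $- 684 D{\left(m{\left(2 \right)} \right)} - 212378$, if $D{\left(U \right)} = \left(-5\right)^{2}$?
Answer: $-229478$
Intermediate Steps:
$D{\left(U \right)} = 25$
$- 684 D{\left(m{\left(2 \right)} \right)} - 212378 = \left(-684\right) 25 - 212378 = -17100 - 212378 = -229478$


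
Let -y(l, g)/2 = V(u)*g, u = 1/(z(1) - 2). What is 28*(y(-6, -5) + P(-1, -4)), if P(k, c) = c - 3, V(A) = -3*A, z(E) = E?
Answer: 644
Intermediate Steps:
u = -1 (u = 1/(1 - 2) = 1/(-1) = -1)
y(l, g) = -6*g (y(l, g) = -2*(-3*(-1))*g = -6*g)
P(k, c) = -3 + c
28*(y(-6, -5) + P(-1, -4)) = 28*(-6*(-5) + (-3 - 4)) = 28*(30 - 7) = 28*23 = 644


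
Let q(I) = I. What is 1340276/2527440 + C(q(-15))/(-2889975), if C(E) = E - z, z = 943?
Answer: 64596423677/121737306900 ≈ 0.53062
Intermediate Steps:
C(E) = -943 + E (C(E) = E - 1*943 = E - 943 = -943 + E)
1340276/2527440 + C(q(-15))/(-2889975) = 1340276/2527440 + (-943 - 15)/(-2889975) = 1340276*(1/2527440) - 958*(-1/2889975) = 335069/631860 + 958/2889975 = 64596423677/121737306900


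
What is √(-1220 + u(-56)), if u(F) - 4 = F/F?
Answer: 9*I*√15 ≈ 34.857*I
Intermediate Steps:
u(F) = 5 (u(F) = 4 + F/F = 4 + 1 = 5)
√(-1220 + u(-56)) = √(-1220 + 5) = √(-1215) = 9*I*√15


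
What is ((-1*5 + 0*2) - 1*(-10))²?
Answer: 25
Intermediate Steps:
((-1*5 + 0*2) - 1*(-10))² = ((-5 + 0) + 10)² = (-5 + 10)² = 5² = 25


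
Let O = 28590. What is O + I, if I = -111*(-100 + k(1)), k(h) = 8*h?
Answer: 38802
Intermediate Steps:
I = 10212 (I = -111*(-100 + 8*1) = -111*(-100 + 8) = -111*(-92) = 10212)
O + I = 28590 + 10212 = 38802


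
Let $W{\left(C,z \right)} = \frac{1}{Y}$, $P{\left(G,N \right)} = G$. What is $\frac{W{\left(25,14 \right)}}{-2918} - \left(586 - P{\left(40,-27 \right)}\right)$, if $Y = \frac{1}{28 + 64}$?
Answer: $- \frac{796660}{1459} \approx -546.03$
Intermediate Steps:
$Y = \frac{1}{92} \approx 0.01087$
$W{\left(C,z \right)} = 92$ ($W{\left(C,z \right)} = \frac{1}{\frac{1}{92}} = 92$)
$\frac{W{\left(25,14 \right)}}{-2918} - \left(586 - P{\left(40,-27 \right)}\right) = \frac{92}{-2918} - \left(586 - 40\right) = 92 \left(- \frac{1}{2918}\right) - \left(586 - 40\right) = - \frac{46}{1459} - 546 = - \frac{796660}{1459}$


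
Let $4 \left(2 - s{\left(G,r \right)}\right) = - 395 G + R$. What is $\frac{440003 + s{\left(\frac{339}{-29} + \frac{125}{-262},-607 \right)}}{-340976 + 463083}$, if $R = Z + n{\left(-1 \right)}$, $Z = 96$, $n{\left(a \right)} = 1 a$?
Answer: $\frac{13335395165}{3711075944} \approx 3.5934$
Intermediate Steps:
$n{\left(a \right)} = a$
$R = 95$ ($R = 96 - 1 = 95$)
$s{\left(G,r \right)} = - \frac{87}{4} + \frac{395 G}{4}$ ($s{\left(G,r \right)} = 2 - \frac{- 395 G + 95}{4} = 2 - \frac{95 - 395 G}{4} = 2 + \left(- \frac{95}{4} + \frac{395 G}{4}\right) = - \frac{87}{4} + \frac{395 G}{4}$)
$\frac{440003 + s{\left(\frac{339}{-29} + \frac{125}{-262},-607 \right)}}{-340976 + 463083} = \frac{440003 + \left(- \frac{87}{4} + \frac{395 \left(\frac{339}{-29} + \frac{125}{-262}\right)}{4}\right)}{-340976 + 463083} = \frac{440003 + \left(- \frac{87}{4} + \frac{395 \left(339 \left(- \frac{1}{29}\right) + 125 \left(- \frac{1}{262}\right)\right)}{4}\right)}{122107} = \left(440003 + \left(- \frac{87}{4} + \frac{395 \left(- \frac{339}{29} - \frac{125}{262}\right)}{4}\right)\right) \frac{1}{122107} = \left(440003 + \left(- \frac{87}{4} + \frac{395}{4} \left(- \frac{92443}{7598}\right)\right)\right) \frac{1}{122107} = \left(440003 - \frac{37176011}{30392}\right) \frac{1}{122107} = \frac{13335395165}{30392} \cdot \frac{1}{122107} = \frac{13335395165}{3711075944}$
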